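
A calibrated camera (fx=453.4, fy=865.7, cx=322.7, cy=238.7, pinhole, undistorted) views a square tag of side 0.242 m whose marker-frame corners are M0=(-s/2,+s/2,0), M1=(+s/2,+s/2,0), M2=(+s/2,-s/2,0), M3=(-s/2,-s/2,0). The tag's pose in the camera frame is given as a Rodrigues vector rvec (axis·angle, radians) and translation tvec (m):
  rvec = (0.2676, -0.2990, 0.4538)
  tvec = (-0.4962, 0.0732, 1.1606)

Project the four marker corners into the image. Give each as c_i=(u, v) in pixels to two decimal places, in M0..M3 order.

Intrinsics K: fx=453.4, fy=865.7, cx=322.7, cy=238.7
Marker side s = 0.242 m; corners in marker frame (Z=0):
  M0 = (-0.1210, +0.1210, 0)
  M1 = (+0.1210, +0.1210, 0)
  M2 = (+0.1210, -0.1210, 0)
  M3 = (-0.1210, -0.1210, 0)
rvec = (0.2676, -0.2990, 0.4538), |rvec| = θ = 0.60576 rad = 34.707°
Rodrigues: sinθ=0.56939, 1−cosθ=0.17793; R = I + sinθ·[k]× + (1−cosθ)·[k]×²:
    [+0.85679 -0.46535 -0.22216]
    [+0.38775 +0.86542 -0.31733]
    [+0.33993 +0.18574 +0.92193]
t = (-0.4962, 0.0732, 1.1606) m
M0: Pc = R·M0+t = (-0.65618, +0.13100, +1.14194); u = 453.4·(-0.65618)/1.14194 + 322.7 = 62.1688, v = 865.7·(+0.13100)/1.14194 + 238.7 = 338.0085
M1: Pc = R·M1+t = (-0.44884, +0.22483, +1.22421); u = 453.4·(-0.44884)/1.22421 + 322.7 = 156.4682, v = 865.7·(+0.22483)/1.22421 + 238.7 = 397.6919
M2: Pc = R·M2+t = (-0.33622, +0.01540, +1.17926); u = 453.4·(-0.33622)/1.17926 + 322.7 = 193.4301, v = 865.7·(+0.01540)/1.17926 + 238.7 = 250.0070
M3: Pc = R·M3+t = (-0.54356, -0.07843, +1.09699); u = 453.4·(-0.54356)/1.09699 + 322.7 = 98.0386, v = 865.7·(-0.07843)/1.09699 + 238.7 = 176.8033

c0=(62.17, 338.01) c1=(156.47, 397.69) c2=(193.43, 250.01) c3=(98.04, 176.80)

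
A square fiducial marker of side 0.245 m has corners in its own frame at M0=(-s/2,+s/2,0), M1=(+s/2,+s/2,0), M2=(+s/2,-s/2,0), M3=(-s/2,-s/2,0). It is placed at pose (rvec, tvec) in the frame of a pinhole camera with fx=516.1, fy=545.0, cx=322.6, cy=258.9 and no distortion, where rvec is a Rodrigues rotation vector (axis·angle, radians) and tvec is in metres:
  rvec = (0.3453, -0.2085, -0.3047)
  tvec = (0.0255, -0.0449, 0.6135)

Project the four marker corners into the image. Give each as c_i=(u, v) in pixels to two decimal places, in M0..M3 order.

c0=(276.30, 348.32) c1=(453.36, 278.90) c2=(417.84, 78.18) c3=(209.95, 145.54)

Intrinsics K: fx=516.1, fy=545.0, cx=322.6, cy=258.9
Marker side s = 0.245 m; corners in marker frame (Z=0):
  M0 = (-0.1225, +0.1225, 0)
  M1 = (+0.1225, +0.1225, 0)
  M2 = (+0.1225, -0.1225, 0)
  M3 = (-0.1225, -0.1225, 0)
rvec = (0.3453, -0.2085, -0.3047), |rvec| = θ = 0.50552 rad = 28.964°
Rodrigues: sinθ=0.48426, 1−cosθ=0.12508; R = I + sinθ·[k]× + (1−cosθ)·[k]×²:
    [+0.93328 +0.25665 -0.25123]
    [-0.32712 +0.89620 -0.29969]
    [+0.14824 +0.36187 +0.92037]
t = (0.0255, -0.0449, 0.6135) m
M0: Pc = R·M0+t = (-0.05739, +0.10496, +0.63967); u = 516.1·(-0.05739)/0.63967 + 322.6 = 276.2986, v = 545.0·(+0.10496)/0.63967 + 258.9 = 348.3239
M1: Pc = R·M1+t = (+0.17127, +0.02481, +0.67599); u = 516.1·(+0.17127)/0.67599 + 322.6 = 453.3577, v = 545.0·(+0.02481)/0.67599 + 258.9 = 278.9041
M2: Pc = R·M2+t = (+0.10839, -0.19476, +0.58733); u = 516.1·(+0.10839)/0.58733 + 322.6 = 417.8426, v = 545.0·(-0.19476)/0.58733 + 258.9 = 78.1789
M3: Pc = R·M3+t = (-0.12027, -0.11461, +0.55101); u = 516.1·(-0.12027)/0.55101 + 322.6 = 209.9533, v = 545.0·(-0.11461)/0.55101 + 258.9 = 145.5384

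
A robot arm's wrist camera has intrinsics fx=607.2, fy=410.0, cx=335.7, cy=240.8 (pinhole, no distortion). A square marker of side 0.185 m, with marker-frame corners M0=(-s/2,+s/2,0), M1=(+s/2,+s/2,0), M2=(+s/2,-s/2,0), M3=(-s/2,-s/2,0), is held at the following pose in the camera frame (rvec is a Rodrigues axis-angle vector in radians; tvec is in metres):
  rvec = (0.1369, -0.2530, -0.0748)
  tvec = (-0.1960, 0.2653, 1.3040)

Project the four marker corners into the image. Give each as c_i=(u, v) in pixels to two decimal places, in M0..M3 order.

Intrinsics K: fx=607.2, fy=410.0, cx=335.7, cy=240.8
Marker side s = 0.185 m; corners in marker frame (Z=0):
  M0 = (-0.0925, +0.0925, 0)
  M1 = (+0.0925, +0.0925, 0)
  M2 = (+0.0925, -0.0925, 0)
  M3 = (-0.0925, -0.0925, 0)
rvec = (0.1369, -0.2530, -0.0748), |rvec| = θ = 0.29723 rad = 17.030°
Rodrigues: sinθ=0.29287, 1−cosθ=0.04385; R = I + sinθ·[k]× + (1−cosθ)·[k]×²:
    [+0.96545 +0.05651 -0.25437]
    [-0.09089 +0.98792 -0.12550]
    [+0.24421 +0.14429 +0.95893]
t = (-0.1960, 0.2653, 1.3040) m
M0: Pc = R·M0+t = (-0.28008, +0.36509, +1.29476); u = 607.2·(-0.28008)/1.29476 + 335.7 = 204.3528, v = 410.0·(+0.36509)/1.29476 + 240.8 = 356.4101
M1: Pc = R·M1+t = (-0.10147, +0.34827, +1.33994); u = 607.2·(-0.10147)/1.33994 + 335.7 = 289.7191, v = 410.0·(+0.34827)/1.33994 + 240.8 = 347.3669
M2: Pc = R·M2+t = (-0.11192, +0.16551, +1.31324); u = 607.2·(-0.11192)/1.31324 + 335.7 = 283.9505, v = 410.0·(+0.16551)/1.31324 + 240.8 = 292.4728
M3: Pc = R·M3+t = (-0.29053, +0.18233, +1.26806); u = 607.2·(-0.29053)/1.26806 + 335.7 = 196.5817, v = 410.0·(+0.18233)/1.26806 + 240.8 = 299.7507

c0=(204.35, 356.41) c1=(289.72, 347.37) c2=(283.95, 292.47) c3=(196.58, 299.75)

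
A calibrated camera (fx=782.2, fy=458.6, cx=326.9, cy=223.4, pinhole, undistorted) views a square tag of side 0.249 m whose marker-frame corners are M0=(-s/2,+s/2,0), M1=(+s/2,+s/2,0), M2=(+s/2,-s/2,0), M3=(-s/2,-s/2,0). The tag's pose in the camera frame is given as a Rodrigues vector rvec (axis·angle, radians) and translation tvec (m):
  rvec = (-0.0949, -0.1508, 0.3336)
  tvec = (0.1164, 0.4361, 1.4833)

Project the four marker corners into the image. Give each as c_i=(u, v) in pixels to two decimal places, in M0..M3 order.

c0=(305.61, 385.01) c1=(428.55, 407.03) c2=(467.57, 332.55) c3=(347.92, 309.32)

Intrinsics K: fx=782.2, fy=458.6, cx=326.9, cy=223.4
Marker side s = 0.249 m; corners in marker frame (Z=0):
  M0 = (-0.1245, +0.1245, 0)
  M1 = (+0.1245, +0.1245, 0)
  M2 = (+0.1245, -0.1245, 0)
  M3 = (-0.1245, -0.1245, 0)
rvec = (-0.0949, -0.1508, 0.3336), |rvec| = θ = 0.37820 rad = 21.669°
Rodrigues: sinθ=0.36925, 1−cosθ=0.07067; R = I + sinθ·[k]× + (1−cosθ)·[k]×²:
    [+0.93378 -0.31863 -0.16287]
    [+0.33277 +0.94057 +0.06780]
    [+0.13159 -0.11751 +0.98431]
t = (0.1164, 0.4361, 1.4833) m
M0: Pc = R·M0+t = (-0.03953, +0.51177, +1.45229); u = 782.2·(-0.03953)/1.45229 + 326.9 = 305.6116, v = 458.6·(+0.51177)/1.45229 + 223.4 = 385.0056
M1: Pc = R·M1+t = (+0.19299, +0.59463, +1.48505); u = 782.2·(+0.19299)/1.48505 + 326.9 = 428.5485, v = 458.6·(+0.59463)/1.48505 + 223.4 = 407.0283
M2: Pc = R·M2+t = (+0.27233, +0.36043, +1.51431); u = 782.2·(+0.27233)/1.51431 + 326.9 = 467.5665, v = 458.6·(+0.36043)/1.51431 + 223.4 = 332.5539
M3: Pc = R·M3+t = (+0.03981, +0.27757, +1.48155); u = 782.2·(+0.03981)/1.48155 + 326.9 = 347.9204, v = 458.6·(+0.27757)/1.48155 + 223.4 = 309.3191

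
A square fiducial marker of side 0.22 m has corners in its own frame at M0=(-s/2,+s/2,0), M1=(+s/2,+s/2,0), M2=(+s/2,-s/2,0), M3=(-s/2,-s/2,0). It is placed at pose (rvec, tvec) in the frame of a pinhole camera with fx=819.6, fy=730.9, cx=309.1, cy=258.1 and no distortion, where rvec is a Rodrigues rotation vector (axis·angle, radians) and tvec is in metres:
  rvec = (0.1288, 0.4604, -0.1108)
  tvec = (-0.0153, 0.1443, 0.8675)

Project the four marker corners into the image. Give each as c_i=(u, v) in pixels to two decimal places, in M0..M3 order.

c0=(222.25, 463.92) c1=(405.51, 473.45) c2=(377.85, 282.86) c3=(193.21, 293.89)

Intrinsics K: fx=819.6, fy=730.9, cx=309.1, cy=258.1
Marker side s = 0.22 m; corners in marker frame (Z=0):
  M0 = (-0.1100, +0.1100, 0)
  M1 = (+0.1100, +0.1100, 0)
  M2 = (+0.1100, -0.1100, 0)
  M3 = (-0.1100, -0.1100, 0)
rvec = (0.1288, 0.4604, -0.1108), |rvec| = θ = 0.49075 rad = 28.118°
Rodrigues: sinθ=0.47129, 1−cosθ=0.11802; R = I + sinθ·[k]× + (1−cosθ)·[k]×²:
    [+0.89011 +0.13547 +0.43515]
    [-0.07735 +0.98585 -0.14869]
    [-0.44913 +0.09869 +0.88800]
t = (-0.0153, 0.1443, 0.8675) m
M0: Pc = R·M0+t = (-0.09831, +0.26125, +0.92776); u = 819.6·(-0.09831)/0.92776 + 309.1 = 222.2505, v = 730.9·(+0.26125)/0.92776 + 258.1 = 463.9171
M1: Pc = R·M1+t = (+0.09751, +0.24424, +0.82895); u = 819.6·(+0.09751)/0.82895 + 309.1 = 405.5132, v = 730.9·(+0.24424)/0.82895 + 258.1 = 473.4467
M2: Pc = R·M2+t = (+0.06771, +0.02735, +0.80724); u = 819.6·(+0.06771)/0.80724 + 309.1 = 377.8477, v = 730.9·(+0.02735)/0.80724 + 258.1 = 282.8617
M3: Pc = R·M3+t = (-0.12811, +0.04436, +0.90605); u = 819.6·(-0.12811)/0.90605 + 309.1 = 193.2104, v = 730.9·(+0.04436)/0.90605 + 258.1 = 293.8881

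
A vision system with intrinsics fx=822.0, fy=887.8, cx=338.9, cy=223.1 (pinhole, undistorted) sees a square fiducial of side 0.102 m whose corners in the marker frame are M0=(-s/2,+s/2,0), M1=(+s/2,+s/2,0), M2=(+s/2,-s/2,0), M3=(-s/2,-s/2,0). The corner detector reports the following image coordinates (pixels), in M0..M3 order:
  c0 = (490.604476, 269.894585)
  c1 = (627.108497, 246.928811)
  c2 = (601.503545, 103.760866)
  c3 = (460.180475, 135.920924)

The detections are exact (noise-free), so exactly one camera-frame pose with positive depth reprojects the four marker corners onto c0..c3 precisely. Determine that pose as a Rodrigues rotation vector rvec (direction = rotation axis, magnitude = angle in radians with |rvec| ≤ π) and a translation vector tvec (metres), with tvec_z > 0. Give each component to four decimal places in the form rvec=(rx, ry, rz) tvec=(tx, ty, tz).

rvec=(0.3265, 0.3182, -0.2326) tvec=(0.1515, -0.0220, 0.6096)

Intrinsics K: fx=822.0, fy=887.8, cx=338.9, cy=223.1
Marker side s = 0.102 m; corners in marker frame (Z=0):
  M0 = (-0.0510, +0.0510, 0)
  M1 = (+0.0510, +0.0510, 0)
  M2 = (+0.0510, -0.0510, 0)
  M3 = (-0.0510, -0.0510, 0)
Detected image corners:
  c0 = (490.604476, 269.894585) px
  c1 = (627.108497, 246.928811) px
  c2 = (601.503545, 103.760866) px
  c3 = (460.180475, 135.920924) px
Planar DLT: solve 8×8 A·h = b for H (H[2,2]=1):
  H  [+1056.03481 +522.20707 +543.18795]
  H  [-375.16372 +1442.94550 +191.12127]
  H  [-0.56037 +0.45312 +1.00000]
B = K⁻¹H; ‖b₁‖=1.640393, ‖b₂‖=1.640393; λ = 2/(‖b₁‖+‖b₂‖) = 0.609610, sign → tz>0 ⇒ λ=+0.609610
r₁ = λ·B[:,0] = (+0.92401,-0.17176,-0.34161); r₂ = λ·B[:,1] = (+0.27339,+0.92139,+0.27622)
r₃ = r₁×r₂ = (+0.26731,-0.34863,+0.89833); SVD([r₁ r₂ r₃]) → R = UVᵀ:
  R  [+0.92401 +0.27339 +0.26731]
  R  [-0.17176 +0.92139 -0.34863]
  R  [-0.34161 +0.27622 +0.89833]
t = (+0.15150, -0.02196, +0.60961) m
tr R = 2.743737; θ = arccos((tr R − 1)/2) = 0.511792 rad = 29.324°
axis k = ((R−Rᵀ)₃₂, (R−Rᵀ)₁₃, (R−Rᵀ)₂₁) / (2 sinθ) = (+0.637943, +0.621670, -0.454483)
rvec = θ·k = (+0.326494, +0.318166, -0.232601)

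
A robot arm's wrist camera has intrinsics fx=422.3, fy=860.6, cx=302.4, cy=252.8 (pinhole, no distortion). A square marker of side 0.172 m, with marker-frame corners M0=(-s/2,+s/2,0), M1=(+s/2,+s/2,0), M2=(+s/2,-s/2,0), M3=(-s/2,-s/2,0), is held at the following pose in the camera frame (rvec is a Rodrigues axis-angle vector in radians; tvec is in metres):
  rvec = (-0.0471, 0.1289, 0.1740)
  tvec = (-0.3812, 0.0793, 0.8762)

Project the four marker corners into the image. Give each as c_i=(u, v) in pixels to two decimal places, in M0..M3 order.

Intrinsics K: fx=422.3, fy=860.6, cx=302.4, cy=252.8
Marker side s = 0.172 m; corners in marker frame (Z=0):
  M0 = (-0.0860, +0.0860, 0)
  M1 = (+0.0860, +0.0860, 0)
  M2 = (+0.0860, -0.0860, 0)
  M3 = (-0.0860, -0.0860, 0)
rvec = (-0.0471, 0.1289, 0.1740), |rvec| = θ = 0.22161 rad = 12.697°
Rodrigues: sinθ=0.21980, 1−cosθ=0.02445; R = I + sinθ·[k]× + (1−cosθ)·[k]×²:
    [+0.97665 -0.17560 +0.12377]
    [+0.16956 +0.98382 +0.05788]
    [-0.13193 -0.03555 +0.99062]
t = (-0.3812, 0.0793, 0.8762) m
M0: Pc = R·M0+t = (-0.48029, +0.14933, +0.88449); u = 422.3·(-0.48029)/0.88449 + 302.4 = 73.0833, v = 860.6·(+0.14933)/0.88449 + 252.8 = 398.0935
M1: Pc = R·M1+t = (-0.31231, +0.17849, +0.86180); u = 422.3·(-0.31231)/0.86180 + 302.4 = 149.3611, v = 860.6·(+0.17849)/0.86180 + 252.8 = 431.0423
M2: Pc = R·M2+t = (-0.28211, +0.00927, +0.86791); u = 422.3·(-0.28211)/0.86791 + 302.4 = 165.1354, v = 860.6·(+0.00927)/0.86791 + 252.8 = 261.9953
M3: Pc = R·M3+t = (-0.45009, -0.01989, +0.89060); u = 422.3·(-0.45009)/0.89060 + 302.4 = 88.9793, v = 860.6·(-0.01989)/0.89060 + 252.8 = 233.5798

c0=(73.08, 398.09) c1=(149.36, 431.04) c2=(165.14, 262.00) c3=(88.98, 233.58)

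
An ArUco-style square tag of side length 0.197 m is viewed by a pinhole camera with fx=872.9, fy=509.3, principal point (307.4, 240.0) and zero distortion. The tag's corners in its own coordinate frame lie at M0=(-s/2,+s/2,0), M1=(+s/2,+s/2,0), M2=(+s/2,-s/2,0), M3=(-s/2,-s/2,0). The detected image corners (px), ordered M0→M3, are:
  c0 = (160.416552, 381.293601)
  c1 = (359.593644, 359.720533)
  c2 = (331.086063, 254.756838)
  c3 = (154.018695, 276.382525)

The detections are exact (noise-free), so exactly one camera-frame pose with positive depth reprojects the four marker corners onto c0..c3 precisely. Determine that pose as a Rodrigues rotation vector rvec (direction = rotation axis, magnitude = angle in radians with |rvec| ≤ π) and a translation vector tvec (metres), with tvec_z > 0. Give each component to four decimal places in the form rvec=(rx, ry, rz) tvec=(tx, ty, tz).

rvec=(-0.5342, 0.1634, -0.1747) tvec=(-0.0586, 0.1306, 0.8853)

Intrinsics K: fx=872.9, fy=509.3, cx=307.4, cy=240.0
Marker side s = 0.197 m; corners in marker frame (Z=0):
  M0 = (-0.0985, +0.0985, 0)
  M1 = (+0.0985, +0.0985, 0)
  M2 = (+0.0985, -0.0985, 0)
  M3 = (-0.0985, -0.0985, 0)
Detected image corners:
  c0 = (160.416552, 381.293601) px
  c1 = (359.593644, 359.720533) px
  c2 = (331.086063, 254.756838) px
  c3 = (154.018695, 276.382525) px
Planar DLT: solve 8×8 A·h = b for H (H[2,2]=1):
  H  [+920.79491 -59.13086 +249.63621]
  H  [-148.76594 +346.56550 +315.14490]
  H  [-0.12299 -0.58518 +1.00000]
B = K⁻¹H; ‖b₁‖=1.129581, ‖b₂‖=1.129581; λ = 2/(‖b₁‖+‖b₂‖) = 0.885284, sign → tz>0 ⇒ λ=+0.885284
r₁ = λ·B[:,0] = (+0.97220,-0.20728,-0.10888); r₂ = λ·B[:,1] = (+0.12247,+0.84654,-0.51805)
r₃ = r₁×r₂ = (+0.19956,+0.49032,+0.84839); SVD([r₁ r₂ r₃]) → R = UVᵀ:
  R  [+0.97220 +0.12247 +0.19956]
  R  [-0.20728 +0.84654 +0.49032]
  R  [-0.10888 -0.51805 +0.84839]
t = (-0.05858, +0.13062, +0.88528) m
tr R = 2.667131; θ = arccos((tr R − 1)/2) = 0.585265 rad = 33.533°
axis k = ((R−Rᵀ)₃₂, (R−Rᵀ)₁₃, (R−Rᵀ)₂₁) / (2 sinθ) = (-0.912681, +0.279172, -0.298457)
rvec = θ·k = (-0.534161, +0.163390, -0.174676)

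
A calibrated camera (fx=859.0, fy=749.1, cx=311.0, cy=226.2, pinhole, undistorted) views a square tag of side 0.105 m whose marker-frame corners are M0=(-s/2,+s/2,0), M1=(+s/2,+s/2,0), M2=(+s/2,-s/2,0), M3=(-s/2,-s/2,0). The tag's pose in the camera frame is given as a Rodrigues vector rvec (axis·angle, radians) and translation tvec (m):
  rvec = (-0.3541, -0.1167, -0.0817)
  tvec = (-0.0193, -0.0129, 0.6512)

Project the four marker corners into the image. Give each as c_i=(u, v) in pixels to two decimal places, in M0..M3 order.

c0=(220.50, 273.17) c1=(361.91, 264.89) c2=(345.85, 154.05) c3=(211.75, 159.63)

Intrinsics K: fx=859.0, fy=749.1, cx=311.0, cy=226.2
Marker side s = 0.105 m; corners in marker frame (Z=0):
  M0 = (-0.0525, +0.0525, 0)
  M1 = (+0.0525, +0.0525, 0)
  M2 = (+0.0525, -0.0525, 0)
  M3 = (-0.0525, -0.0525, 0)
rvec = (-0.3541, -0.1167, -0.0817), |rvec| = θ = 0.38168 rad = 21.869°
Rodrigues: sinθ=0.37248, 1−cosθ=0.07196; R = I + sinθ·[k]× + (1−cosθ)·[k]×²:
    [+0.98998 +0.10014 -0.09960]
    [-0.05932 +0.93477 +0.35027]
    [+0.12818 -0.34086 +0.93134]
t = (-0.0193, -0.0129, 0.6512) m
M0: Pc = R·M0+t = (-0.06602, +0.03929, +0.62658); u = 859.0·(-0.06602)/0.62658 + 311.0 = 220.4955, v = 749.1·(+0.03929)/0.62658 + 226.2 = 273.1724
M1: Pc = R·M1+t = (+0.03793, +0.03306, +0.64003); u = 859.0·(+0.03793)/0.64003 + 311.0 = 361.9081, v = 749.1·(+0.03306)/0.64003 + 226.2 = 264.8948
M2: Pc = R·M2+t = (+0.02742, -0.06509, +0.67582); u = 859.0·(+0.02742)/0.67582 + 311.0 = 345.8471, v = 749.1·(-0.06509)/0.67582 + 226.2 = 154.0532
M3: Pc = R·M3+t = (-0.07653, -0.05886, +0.66237); u = 859.0·(-0.07653)/0.66237 + 311.0 = 211.7492, v = 749.1·(-0.05886)/0.66237 + 226.2 = 159.6313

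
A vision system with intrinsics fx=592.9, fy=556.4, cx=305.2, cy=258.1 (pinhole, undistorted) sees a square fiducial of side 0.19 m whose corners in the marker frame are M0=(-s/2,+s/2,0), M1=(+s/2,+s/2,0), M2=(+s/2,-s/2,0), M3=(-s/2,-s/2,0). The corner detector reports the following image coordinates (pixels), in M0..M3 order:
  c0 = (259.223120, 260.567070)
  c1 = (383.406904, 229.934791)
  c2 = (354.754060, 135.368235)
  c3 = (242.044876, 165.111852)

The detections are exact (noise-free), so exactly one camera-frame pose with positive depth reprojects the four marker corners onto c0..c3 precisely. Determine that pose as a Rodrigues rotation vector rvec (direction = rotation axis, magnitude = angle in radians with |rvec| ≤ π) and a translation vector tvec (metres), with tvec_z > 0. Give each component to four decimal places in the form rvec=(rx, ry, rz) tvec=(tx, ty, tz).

rvec=(-0.4532, 0.1552, -0.2277) tvec=(0.0055, -0.1030, 0.9186)

Intrinsics K: fx=592.9, fy=556.4, cx=305.2, cy=258.1
Marker side s = 0.19 m; corners in marker frame (Z=0):
  M0 = (-0.0950, +0.0950, 0)
  M1 = (+0.0950, +0.0950, 0)
  M2 = (+0.0950, -0.0950, 0)
  M3 = (-0.0950, -0.0950, 0)
Detected image corners:
  c0 = (259.223120, 260.567070) px
  c1 = (383.406904, 229.934791) px
  c2 = (354.754060, 135.368235) px
  c3 = (242.044876, 165.111852) px
Planar DLT: solve 8×8 A·h = b for H (H[2,2]=1):
  H  [+589.07839 -31.31536 +308.72687]
  H  [-179.78450 +403.32048 +195.68953]
  H  [-0.10624 -0.48932 +1.00000]
B = K⁻¹H; ‖b₁‖=1.088619, ‖b₂‖=1.088619; λ = 2/(‖b₁‖+‖b₂‖) = 0.918595, sign → tz>0 ⇒ λ=+0.918595
r₁ = λ·B[:,0] = (+0.96291,-0.25155,-0.09760); r₂ = λ·B[:,1] = (+0.18286,+0.87437,-0.44949)
r₃ = r₁×r₂ = (+0.19840,+0.41497,+0.88794); SVD([r₁ r₂ r₃]) → R = UVᵀ:
  R  [+0.96291 +0.18286 +0.19840]
  R  [-0.25155 +0.87437 +0.41497]
  R  [-0.09760 -0.44949 +0.88794]
t = (+0.00546, -0.10304, +0.91860) m
tr R = 2.725224; θ = arccos((tr R − 1)/2) = 0.530385 rad = 30.389°
axis k = ((R−Rᵀ)₃₂, (R−Rᵀ)₁₃, (R−Rᵀ)₂₁) / (2 sinθ) = (-0.854430, +0.292563, -0.429367)
rvec = θ·k = (-0.453177, +0.155171, -0.227730)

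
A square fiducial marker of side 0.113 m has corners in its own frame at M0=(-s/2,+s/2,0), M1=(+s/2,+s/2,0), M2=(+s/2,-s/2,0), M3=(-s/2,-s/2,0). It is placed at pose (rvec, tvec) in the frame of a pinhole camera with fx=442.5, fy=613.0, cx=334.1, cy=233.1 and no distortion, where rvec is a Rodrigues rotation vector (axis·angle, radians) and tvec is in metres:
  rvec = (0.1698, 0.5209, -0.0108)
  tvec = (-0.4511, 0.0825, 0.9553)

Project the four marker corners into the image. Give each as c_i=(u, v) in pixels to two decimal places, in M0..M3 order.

c0=(112.42, 317.33) c1=(145.49, 324.80) c2=(138.90, 252.23) c3=(105.60, 248.79)

Intrinsics K: fx=442.5, fy=613.0, cx=334.1, cy=233.1
Marker side s = 0.113 m; corners in marker frame (Z=0):
  M0 = (-0.0565, +0.0565, 0)
  M1 = (+0.0565, +0.0565, 0)
  M2 = (+0.0565, -0.0565, 0)
  M3 = (-0.0565, -0.0565, 0)
rvec = (0.1698, 0.5209, -0.0108), |rvec| = θ = 0.54798 rad = 31.397°
Rodrigues: sinθ=0.52097, 1−cosθ=0.14642; R = I + sinθ·[k]× + (1−cosθ)·[k]×²:
    [+0.86764 +0.05340 +0.49432]
    [+0.03286 +0.98588 -0.16417]
    [-0.49611 +0.15869 +0.85363]
t = (-0.4511, 0.0825, 0.9553) m
M0: Pc = R·M0+t = (-0.49710, +0.13635, +0.99230); u = 442.5·(-0.49710)/0.99230 + 334.1 = 112.4235, v = 613.0·(+0.13635)/0.99230 + 233.1 = 317.3289
M1: Pc = R·M1+t = (-0.39906, +0.14006, +0.93624); u = 442.5·(-0.39906)/0.93624 + 334.1 = 145.4885, v = 613.0·(+0.14006)/0.93624 + 233.1 = 324.8037
M2: Pc = R·M2+t = (-0.40510, +0.02865, +0.91830); u = 442.5·(-0.40510)/0.91830 + 334.1 = 138.8980, v = 613.0·(+0.02865)/0.91830 + 233.1 = 252.2277
M3: Pc = R·M3+t = (-0.50314, +0.02494, +0.97436); u = 442.5·(-0.50314)/0.97436 + 334.1 = 105.6037, v = 613.0·(+0.02494)/0.97436 + 233.1 = 248.7910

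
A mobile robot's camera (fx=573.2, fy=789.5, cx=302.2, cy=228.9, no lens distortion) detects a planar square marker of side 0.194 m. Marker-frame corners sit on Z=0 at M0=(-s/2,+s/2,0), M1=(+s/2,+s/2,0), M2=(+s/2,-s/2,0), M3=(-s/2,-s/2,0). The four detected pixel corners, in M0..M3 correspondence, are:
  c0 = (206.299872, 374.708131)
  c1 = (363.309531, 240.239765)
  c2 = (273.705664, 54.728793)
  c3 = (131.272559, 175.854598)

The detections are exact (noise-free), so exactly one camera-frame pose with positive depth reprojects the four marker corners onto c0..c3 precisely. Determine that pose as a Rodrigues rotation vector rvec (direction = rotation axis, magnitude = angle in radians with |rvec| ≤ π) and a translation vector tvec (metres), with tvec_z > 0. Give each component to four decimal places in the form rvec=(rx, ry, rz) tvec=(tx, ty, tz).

rvec=(-0.3245, 0.0808, -0.5523) tvec=(-0.0668, -0.0180, 0.6334)

Intrinsics K: fx=573.2, fy=789.5, cx=302.2, cy=228.9
Marker side s = 0.194 m; corners in marker frame (Z=0):
  M0 = (-0.0970, +0.0970, 0)
  M1 = (+0.0970, +0.0970, 0)
  M2 = (+0.0970, -0.0970, 0)
  M3 = (-0.0970, -0.0970, 0)
Detected image corners:
  c0 = (206.299872, 374.708131) px
  c1 = (363.309531, 240.239765) px
  c2 = (273.705664, 54.728793) px
  c3 = (131.272559, 175.854598) px
Planar DLT: solve 8×8 A·h = b for H (H[2,2]=1):
  H  [+774.20481 +299.72948 +241.73300]
  H  [-653.30276 +882.43433 +206.50495]
  H  [+0.01769 -0.51157 +1.00000]
B = K⁻¹H; ‖b₁‖=1.578852, ‖b₂‖=1.578852; λ = 2/(‖b₁‖+‖b₂‖) = 0.633371, sign → tz>0 ⇒ λ=+0.633371
r₁ = λ·B[:,0] = (+0.84957,-0.52736,+0.01120); r₂ = λ·B[:,1] = (+0.50202,+0.80187,-0.32401)
r₃ = r₁×r₂ = (+0.16189,+0.28090,+0.94599); SVD([r₁ r₂ r₃]) → R = UVᵀ:
  R  [+0.84957 +0.50202 +0.16189]
  R  [-0.52736 +0.80187 +0.28090]
  R  [+0.01120 -0.32401 +0.94599]
t = (-0.06681, -0.01797, +0.63337) m
tr R = 2.597426; θ = arccos((tr R − 1)/2) = 0.645643 rad = 36.993°
axis k = ((R−Rᵀ)₃₂, (R−Rᵀ)₁₃, (R−Rᵀ)₂₁) / (2 sinθ) = (-0.502656, +0.125214, -0.855370)
rvec = θ·k = (-0.324537, +0.080843, -0.552264)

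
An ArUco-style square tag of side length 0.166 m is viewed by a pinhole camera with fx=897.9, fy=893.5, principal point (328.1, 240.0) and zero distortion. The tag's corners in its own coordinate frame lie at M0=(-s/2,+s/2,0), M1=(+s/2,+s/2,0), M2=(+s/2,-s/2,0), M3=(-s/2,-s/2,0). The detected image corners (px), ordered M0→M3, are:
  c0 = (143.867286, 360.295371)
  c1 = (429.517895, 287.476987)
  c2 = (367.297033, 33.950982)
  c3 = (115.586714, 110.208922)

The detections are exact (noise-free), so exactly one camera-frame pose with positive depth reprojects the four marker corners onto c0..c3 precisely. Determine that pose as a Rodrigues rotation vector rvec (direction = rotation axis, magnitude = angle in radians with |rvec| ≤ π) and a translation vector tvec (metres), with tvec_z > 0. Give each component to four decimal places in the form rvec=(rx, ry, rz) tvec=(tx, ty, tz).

rvec=(-0.3645, 0.2024, -0.2294) tvec=(-0.0401, -0.0285, 0.5252)

Intrinsics K: fx=897.9, fy=893.5, cx=328.1, cy=240.0
Marker side s = 0.166 m; corners in marker frame (Z=0):
  M0 = (-0.0830, +0.0830, 0)
  M1 = (+0.0830, +0.0830, 0)
  M2 = (+0.0830, -0.0830, 0)
  M3 = (-0.0830, -0.0830, 0)
Detected image corners:
  c0 = (143.867286, 360.295371) px
  c1 = (429.517895, 287.476987) px
  c2 = (367.297033, 33.950982) px
  c3 = (115.586714, 110.208922) px
Planar DLT: solve 8×8 A·h = b for H (H[2,2]=1):
  H  [+1535.16238 +82.18825 +259.46447]
  H  [-507.63451 +1375.76042 +191.45262]
  H  [-0.29294 -0.71164 +1.00000]
B = K⁻¹H; ‖b₁‖=1.904214, ‖b₂‖=1.904214; λ = 2/(‖b₁‖+‖b₂‖) = 0.525151, sign → tz>0 ⇒ λ=+0.525151
r₁ = λ·B[:,0] = (+0.95408,-0.25704,-0.15384); r₂ = λ·B[:,1] = (+0.18463,+0.90898,-0.37372)
r₃ = r₁×r₂ = (+0.23590,+0.32815,+0.91470); SVD([r₁ r₂ r₃]) → R = UVᵀ:
  R  [+0.95408 +0.18463 +0.23590]
  R  [-0.25704 +0.90898 +0.32815]
  R  [-0.15384 -0.37372 +0.91470]
t = (-0.04014, -0.02853, +0.52515) m
tr R = 2.777755; θ = arccos((tr R − 1)/2) = 0.475907 rad = 27.267°
axis k = ((R−Rᵀ)₃₂, (R−Rᵀ)₁₃, (R−Rᵀ)₂₁) / (2 sinθ) = (-0.765993, +0.425340, -0.482017)
rvec = θ·k = (-0.364542, +0.202422, -0.229395)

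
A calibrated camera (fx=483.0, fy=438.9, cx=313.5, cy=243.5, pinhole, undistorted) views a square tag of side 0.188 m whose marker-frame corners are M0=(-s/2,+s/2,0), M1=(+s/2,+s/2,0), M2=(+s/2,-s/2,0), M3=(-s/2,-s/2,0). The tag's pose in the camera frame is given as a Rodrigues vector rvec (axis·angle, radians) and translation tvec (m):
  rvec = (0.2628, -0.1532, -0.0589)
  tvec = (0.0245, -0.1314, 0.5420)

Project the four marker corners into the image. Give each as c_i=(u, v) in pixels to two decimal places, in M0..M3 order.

c0=(257.04, 216.96) c1=(414.08, 207.11) c2=(416.95, 53.83) c3=(244.65, 56.47)

Intrinsics K: fx=483.0, fy=438.9, cx=313.5, cy=243.5
Marker side s = 0.188 m; corners in marker frame (Z=0):
  M0 = (-0.0940, +0.0940, 0)
  M1 = (+0.0940, +0.0940, 0)
  M2 = (+0.0940, -0.0940, 0)
  M3 = (-0.0940, -0.0940, 0)
rvec = (0.2628, -0.1532, -0.0589), |rvec| = θ = 0.30984 rad = 17.753°
Rodrigues: sinθ=0.30491, 1−cosθ=0.04762; R = I + sinθ·[k]× + (1−cosθ)·[k]×²:
    [+0.98664 +0.03799 -0.15844]
    [-0.07793 +0.96402 -0.25414]
    [+0.14308 +0.26309 +0.95410]
t = (0.0245, -0.1314, 0.5420) m
M0: Pc = R·M0+t = (-0.06467, -0.03346, +0.55328); u = 483.0·(-0.06467)/0.55328 + 313.5 = 257.0424, v = 438.9·(-0.03346)/0.55328 + 243.5 = 216.9602
M1: Pc = R·M1+t = (+0.12082, -0.04811, +0.58018); u = 483.0·(+0.12082)/0.58018 + 313.5 = 414.0786, v = 438.9·(-0.04811)/0.58018 + 243.5 = 207.1072
M2: Pc = R·M2+t = (+0.11367, -0.22934, +0.53072); u = 483.0·(+0.11367)/0.53072 + 313.5 = 416.9519, v = 438.9·(-0.22934)/0.53072 + 243.5 = 53.8348
M3: Pc = R·M3+t = (-0.07182, -0.21469, +0.50382); u = 483.0·(-0.07182)/0.50382 + 313.5 = 244.6525, v = 438.9·(-0.21469)/0.50382 + 243.5 = 56.4717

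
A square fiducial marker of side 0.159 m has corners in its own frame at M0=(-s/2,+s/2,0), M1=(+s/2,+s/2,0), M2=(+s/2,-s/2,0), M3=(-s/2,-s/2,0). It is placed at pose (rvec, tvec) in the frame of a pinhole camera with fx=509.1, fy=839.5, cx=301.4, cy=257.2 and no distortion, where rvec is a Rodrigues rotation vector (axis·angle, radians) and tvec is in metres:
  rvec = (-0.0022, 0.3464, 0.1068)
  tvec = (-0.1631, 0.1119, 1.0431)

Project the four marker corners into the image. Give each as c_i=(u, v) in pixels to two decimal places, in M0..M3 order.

c0=(184.61, 400.35) c1=(252.81, 421.59) c2=(261.05, 291.22) c3=(192.27, 276.50)

Intrinsics K: fx=509.1, fy=839.5, cx=301.4, cy=257.2
Marker side s = 0.159 m; corners in marker frame (Z=0):
  M0 = (-0.0795, +0.0795, 0)
  M1 = (+0.0795, +0.0795, 0)
  M2 = (+0.0795, -0.0795, 0)
  M3 = (-0.0795, -0.0795, 0)
rvec = (-0.0022, 0.3464, 0.1068), |rvec| = θ = 0.36250 rad = 20.770°
Rodrigues: sinθ=0.35461, 1−cosθ=0.06499; R = I + sinθ·[k]× + (1−cosθ)·[k]×²:
    [+0.93502 -0.10485 +0.33875]
    [+0.10410 +0.99436 +0.02045]
    [-0.33898 +0.01614 +0.94066]
t = (-0.1631, 0.1119, 1.0431) m
M0: Pc = R·M0+t = (-0.24577, +0.18268, +1.07133); u = 509.1·(-0.24577)/1.07133 + 301.4 = 184.6096, v = 839.5·(+0.18268)/1.07133 + 257.2 = 400.3452
M1: Pc = R·M1+t = (-0.09710, +0.19923, +1.01743); u = 509.1·(-0.09710)/1.01743 + 301.4 = 252.8125, v = 839.5·(+0.19923)/1.01743 + 257.2 = 421.5853
M2: Pc = R·M2+t = (-0.08043, +0.04112, +1.01487); u = 509.1·(-0.08043)/1.01487 + 301.4 = 261.0528, v = 839.5·(+0.04112)/1.01487 + 257.2 = 291.2183
M3: Pc = R·M3+t = (-0.22910, +0.02457, +1.06877); u = 509.1·(-0.22910)/1.06877 + 301.4 = 192.2705, v = 839.5·(+0.02457)/1.06877 + 257.2 = 276.5015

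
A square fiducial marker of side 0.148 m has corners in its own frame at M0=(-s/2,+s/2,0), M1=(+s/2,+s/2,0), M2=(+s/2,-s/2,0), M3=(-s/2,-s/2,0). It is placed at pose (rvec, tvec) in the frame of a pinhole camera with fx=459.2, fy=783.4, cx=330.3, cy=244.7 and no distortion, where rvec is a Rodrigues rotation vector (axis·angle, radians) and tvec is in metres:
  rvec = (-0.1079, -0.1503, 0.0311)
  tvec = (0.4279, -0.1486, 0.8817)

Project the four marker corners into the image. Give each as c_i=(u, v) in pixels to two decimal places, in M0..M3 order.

c0=(518.25, 173.91) c1=(589.53, 180.77) c2=(586.59, 54.01) c3=(516.54, 44.12)

Intrinsics K: fx=459.2, fy=783.4, cx=330.3, cy=244.7
Marker side s = 0.148 m; corners in marker frame (Z=0):
  M0 = (-0.0740, +0.0740, 0)
  M1 = (+0.0740, +0.0740, 0)
  M2 = (+0.0740, -0.0740, 0)
  M3 = (-0.0740, -0.0740, 0)
rvec = (-0.1079, -0.1503, 0.0311), |rvec| = θ = 0.18762 rad = 10.750°
Rodrigues: sinθ=0.18652, 1−cosθ=0.01755; R = I + sinθ·[k]× + (1−cosθ)·[k]×²:
    [+0.98826 -0.02283 -0.15109]
    [+0.03900 +0.99371 +0.10494]
    [+0.14775 -0.10960 +0.98293]
t = (0.4279, -0.1486, 0.8817) m
M0: Pc = R·M0+t = (+0.35308, -0.07795, +0.86266); u = 459.2·(+0.35308)/0.86266 + 330.3 = 518.2474, v = 783.4·(-0.07795)/0.86266 + 244.7 = 173.9104
M1: Pc = R·M1+t = (+0.49934, -0.07218, +0.88452); u = 459.2·(+0.49934)/0.88452 + 330.3 = 589.5330, v = 783.4·(-0.07218)/0.88452 + 244.7 = 180.7729
M2: Pc = R·M2+t = (+0.50272, -0.21925, +0.90074); u = 459.2·(+0.50272)/0.90074 + 330.3 = 586.5875, v = 783.4·(-0.21925)/0.90074 + 244.7 = 54.0138
M3: Pc = R·M3+t = (+0.35646, -0.22502, +0.87888); u = 459.2·(+0.35646)/0.87888 + 330.3 = 516.5443, v = 783.4·(-0.22502)/0.87888 + 244.7 = 44.1242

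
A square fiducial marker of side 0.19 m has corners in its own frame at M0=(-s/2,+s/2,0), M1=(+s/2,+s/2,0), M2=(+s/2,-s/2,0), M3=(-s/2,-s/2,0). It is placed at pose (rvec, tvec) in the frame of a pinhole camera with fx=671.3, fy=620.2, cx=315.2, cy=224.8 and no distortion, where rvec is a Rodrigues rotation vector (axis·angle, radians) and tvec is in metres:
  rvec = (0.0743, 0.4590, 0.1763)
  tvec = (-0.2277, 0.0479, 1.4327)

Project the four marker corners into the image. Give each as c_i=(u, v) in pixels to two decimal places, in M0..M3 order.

Intrinsics K: fx=671.3, fy=620.2, cx=315.2, cy=224.8
Marker side s = 0.19 m; corners in marker frame (Z=0):
  M0 = (-0.0950, +0.0950, 0)
  M1 = (+0.0950, +0.0950, 0)
  M2 = (+0.0950, -0.0950, 0)
  M3 = (-0.0950, -0.0950, 0)
rvec = (0.0743, 0.4590, 0.1763), |rvec| = θ = 0.49728 rad = 28.492°
Rodrigues: sinθ=0.47703, 1−cosθ=0.12111; R = I + sinθ·[k]× + (1−cosθ)·[k]×²:
    [+0.88159 -0.15242 +0.44673]
    [+0.18583 +0.98207 -0.03164]
    [-0.43390 +0.11091 +0.89411]
t = (-0.2277, 0.0479, 1.4327) m
M0: Pc = R·M0+t = (-0.32593, +0.12354, +1.48446); u = 671.3·(-0.32593)/1.48446 + 315.2 = 167.8078, v = 620.2·(+0.12354)/1.48446 + 224.8 = 276.4159
M1: Pc = R·M1+t = (-0.15843, +0.15885, +1.40202); u = 671.3·(-0.15843)/1.40202 + 315.2 = 239.3426, v = 620.2·(+0.15885)/1.40202 + 224.8 = 295.0696
M2: Pc = R·M2+t = (-0.12947, -0.02774, +1.38094); u = 671.3·(-0.12947)/1.38094 + 315.2 = 252.2628, v = 620.2·(-0.02774)/1.38094 + 224.8 = 212.3401
M3: Pc = R·M3+t = (-0.29697, -0.06305, +1.46338); u = 671.3·(-0.29697)/1.46338 + 315.2 = 178.9701, v = 620.2·(-0.06305)/1.46338 + 224.8 = 198.0784

c0=(167.81, 276.42) c1=(239.34, 295.07) c2=(252.26, 212.34) c3=(178.97, 198.08)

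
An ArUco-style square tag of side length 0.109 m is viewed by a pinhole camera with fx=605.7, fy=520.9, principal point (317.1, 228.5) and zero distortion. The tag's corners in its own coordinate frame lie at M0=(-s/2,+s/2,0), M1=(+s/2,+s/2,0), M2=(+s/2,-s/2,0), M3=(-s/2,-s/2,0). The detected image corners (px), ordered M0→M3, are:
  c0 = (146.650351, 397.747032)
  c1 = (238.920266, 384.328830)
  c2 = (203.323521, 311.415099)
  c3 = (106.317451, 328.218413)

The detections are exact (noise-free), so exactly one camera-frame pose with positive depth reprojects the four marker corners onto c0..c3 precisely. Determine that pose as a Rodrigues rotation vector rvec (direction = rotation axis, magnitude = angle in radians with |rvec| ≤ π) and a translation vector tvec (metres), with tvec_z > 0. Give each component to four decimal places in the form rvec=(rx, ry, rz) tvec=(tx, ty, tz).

rvec=(0.4074, 0.1531, -0.2580) tvec=(-0.1504, 0.1562, 0.6347)

Intrinsics K: fx=605.7, fy=520.9, cx=317.1, cy=228.5
Marker side s = 0.109 m; corners in marker frame (Z=0):
  M0 = (-0.0545, +0.0545, 0)
  M1 = (+0.0545, +0.0545, 0)
  M2 = (+0.0545, -0.0545, 0)
  M3 = (-0.0545, -0.0545, 0)
Detected image corners:
  c0 = (146.650351, 397.747032) px
  c1 = (238.920266, 384.328830) px
  c2 = (203.323521, 311.415099) px
  c3 = (106.317451, 328.218413) px
Planar DLT: solve 8×8 A·h = b for H (H[2,2]=1):
  H  [+813.30659 +450.22727 +173.60259]
  H  [-249.05728 +860.82473 +356.68988]
  H  [-0.31208 +0.58432 +1.00000]
B = K⁻¹H; ‖b₁‖=1.575524, ‖b₂‖=1.575524; λ = 2/(‖b₁‖+‖b₂‖) = 0.634709, sign → tz>0 ⇒ λ=+0.634709
r₁ = λ·B[:,0] = (+0.95596,-0.21658,-0.19808); r₂ = λ·B[:,1] = (+0.27763,+0.88621,+0.37087)
r₃ = r₁×r₂ = (+0.09522,-0.40953,+0.90731); SVD([r₁ r₂ r₃]) → R = UVᵀ:
  R  [+0.95596 +0.27763 +0.09522]
  R  [-0.21658 +0.88621 -0.40953]
  R  [-0.19808 +0.37087 +0.90731]
t = (-0.15037, +0.15620, +0.63471) m
tr R = 2.749486; θ = arccos((tr R − 1)/2) = 0.505891 rad = 28.985°
axis k = ((R−Rᵀ)₃₂, (R−Rᵀ)₁₃, (R−Rᵀ)₂₁) / (2 sinθ) = (+0.805228, +0.302622, -0.509930)
rvec = θ·k = (+0.407358, +0.153094, -0.257969)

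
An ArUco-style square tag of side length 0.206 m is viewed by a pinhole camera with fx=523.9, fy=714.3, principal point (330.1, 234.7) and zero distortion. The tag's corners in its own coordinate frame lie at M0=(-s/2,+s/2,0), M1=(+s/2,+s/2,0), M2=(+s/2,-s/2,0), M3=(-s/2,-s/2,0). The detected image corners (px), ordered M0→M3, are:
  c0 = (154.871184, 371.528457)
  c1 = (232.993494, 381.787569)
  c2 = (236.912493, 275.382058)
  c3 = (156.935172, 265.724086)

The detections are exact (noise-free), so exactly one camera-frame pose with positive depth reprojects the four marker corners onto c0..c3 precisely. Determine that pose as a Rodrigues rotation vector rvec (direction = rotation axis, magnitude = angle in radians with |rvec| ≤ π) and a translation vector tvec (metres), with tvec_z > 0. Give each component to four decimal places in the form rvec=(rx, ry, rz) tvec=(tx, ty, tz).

Intrinsics K: fx=523.9, fy=714.3, cx=330.1, cy=234.7
Marker side s = 0.206 m; corners in marker frame (Z=0):
  M0 = (-0.1030, +0.1030, 0)
  M1 = (+0.1030, +0.1030, 0)
  M2 = (+0.1030, -0.1030, 0)
  M3 = (-0.1030, -0.1030, 0)
Detected image corners:
  c0 = (154.871184, 371.528457) px
  c1 = (232.993494, 381.787569) px
  c2 = (236.912493, 275.382058) px
  c3 = (156.935172, 265.724086) px
Planar DLT: solve 8×8 A·h = b for H (H[2,2]=1):
  H  [+376.24704 +7.47643 +195.25582]
  H  [+36.04328 +551.46404 +324.20063]
  H  [-0.03806 +0.11247 +1.00000]
B = K⁻¹H; ‖b₁‖=0.745784, ‖b₂‖=0.745784; λ = 2/(‖b₁‖+‖b₂‖) = 1.340871, sign → tz>0 ⇒ λ=+1.340871
r₁ = λ·B[:,0] = (+0.99512,+0.08443,-0.05103); r₂ = λ·B[:,1] = (-0.07589,+0.98565,+0.15081)
r₃ = r₁×r₂ = (+0.06303,-0.14620,+0.98724); SVD([r₁ r₂ r₃]) → R = UVᵀ:
  R  [+0.99512 -0.07589 +0.06303]
  R  [+0.08443 +0.98565 -0.14620]
  R  [-0.05103 +0.15081 +0.98724]
t = (-0.34512, +0.16801, +1.34087) m
tr R = 2.968011; θ = arccos((tr R − 1)/2) = 0.179093 rad = 10.261°
axis k = ((R−Rᵀ)₃₂, (R−Rᵀ)₁₃, (R−Rᵀ)₂₁) / (2 sinθ) = (+0.833676, +0.320158, +0.449981)
rvec = θ·k = (+0.149306, +0.057338, +0.080589)

rvec=(0.1493, 0.0573, 0.0806) tvec=(-0.3451, 0.1680, 1.3409)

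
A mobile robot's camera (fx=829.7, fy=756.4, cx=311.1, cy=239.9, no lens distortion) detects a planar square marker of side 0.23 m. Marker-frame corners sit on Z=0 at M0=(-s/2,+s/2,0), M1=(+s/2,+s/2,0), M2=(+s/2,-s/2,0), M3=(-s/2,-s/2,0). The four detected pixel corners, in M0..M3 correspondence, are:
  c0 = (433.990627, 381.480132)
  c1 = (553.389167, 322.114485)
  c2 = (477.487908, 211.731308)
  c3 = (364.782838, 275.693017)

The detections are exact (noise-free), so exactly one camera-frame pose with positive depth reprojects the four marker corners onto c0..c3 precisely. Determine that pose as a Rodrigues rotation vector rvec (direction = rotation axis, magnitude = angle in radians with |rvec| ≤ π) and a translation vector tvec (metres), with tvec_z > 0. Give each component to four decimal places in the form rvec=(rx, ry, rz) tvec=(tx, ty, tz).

Intrinsics K: fx=829.7, fy=756.4, cx=311.1, cy=239.9
Marker side s = 0.23 m; corners in marker frame (Z=0):
  M0 = (-0.1150, +0.1150, 0)
  M1 = (+0.1150, +0.1150, 0)
  M2 = (+0.1150, -0.1150, 0)
  M3 = (-0.1150, -0.1150, 0)
Detected image corners:
  c0 = (433.990627, 381.480132) px
  c1 = (553.389167, 322.114485) px
  c2 = (477.487908, 211.731308) px
  c3 = (364.782838, 275.693017) px
Planar DLT: solve 8×8 A·h = b for H (H[2,2]=1):
  H  [+393.83708 +269.47252 +455.38390]
  H  [-340.19297 +439.98884 +297.99256]
  H  [-0.24173 -0.09964 +1.00000]
B = K⁻¹H; ‖b₁‖=0.719168, ‖b₂‖=0.719168; λ = 2/(‖b₁‖+‖b₂‖) = 1.390496, sign → tz>0 ⇒ λ=+1.390496
r₁ = λ·B[:,0] = (+0.78606,-0.51878,-0.33612); r₂ = λ·B[:,1] = (+0.50356,+0.85278,-0.13855)
r₃ = r₁×r₂ = (+0.35851,-0.06035,+0.93157); SVD([r₁ r₂ r₃]) → R = UVᵀ:
  R  [+0.78606 +0.50356 +0.35851]
  R  [-0.51878 +0.85278 -0.06035]
  R  [-0.33612 -0.13855 +0.93157]
t = (+0.24181, +0.10679, +1.39050) m
tr R = 2.570413; θ = arccos((tr R − 1)/2) = 0.667767 rad = 38.260°
axis k = ((R−Rᵀ)₃₂, (R−Rᵀ)₁₃, (R−Rᵀ)₂₁) / (2 sinθ) = (-0.063146, +0.560883, -0.825484)
rvec = θ·k = (-0.042167, +0.374539, -0.551231)

rvec=(-0.0422, 0.3745, -0.5512) tvec=(0.2418, 0.1068, 1.3905)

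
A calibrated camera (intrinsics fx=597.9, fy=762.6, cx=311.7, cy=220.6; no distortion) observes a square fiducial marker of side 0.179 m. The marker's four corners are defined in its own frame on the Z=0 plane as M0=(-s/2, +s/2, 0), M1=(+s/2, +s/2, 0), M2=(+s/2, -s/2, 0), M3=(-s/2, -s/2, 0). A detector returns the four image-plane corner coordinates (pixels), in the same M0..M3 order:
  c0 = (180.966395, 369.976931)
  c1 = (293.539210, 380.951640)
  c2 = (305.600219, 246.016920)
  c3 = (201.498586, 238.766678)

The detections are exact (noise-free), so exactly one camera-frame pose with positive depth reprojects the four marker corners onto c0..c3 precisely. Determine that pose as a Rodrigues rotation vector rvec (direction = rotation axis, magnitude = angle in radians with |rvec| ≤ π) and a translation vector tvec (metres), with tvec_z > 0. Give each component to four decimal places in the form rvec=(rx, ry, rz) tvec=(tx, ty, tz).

Intrinsics K: fx=597.9, fy=762.6, cx=311.7, cy=220.6
Marker side s = 0.179 m; corners in marker frame (Z=0):
  M0 = (-0.0895, +0.0895, 0)
  M1 = (+0.0895, +0.0895, 0)
  M2 = (+0.0895, -0.0895, 0)
  M3 = (-0.0895, -0.0895, 0)
Detected image corners:
  c0 = (180.966395, 369.976931) px
  c1 = (293.539210, 380.951640) px
  c2 = (305.600219, 246.016920) px
  c3 = (201.498586, 238.766678) px
Planar DLT: solve 8×8 A·h = b for H (H[2,2]=1):
  H  [+573.55731 -203.12636 +245.12663]
  H  [+11.81901 +602.53980 +306.16357]
  H  [-0.12516 -0.45566 +1.00000]
B = K⁻¹H; ‖b₁‖=1.033444, ‖b₂‖=1.033444; λ = 2/(‖b₁‖+‖b₂‖) = 0.967638, sign → tz>0 ⇒ λ=+0.967638
r₁ = λ·B[:,0] = (+0.99138,+0.05003,-0.12111); r₂ = λ·B[:,1] = (-0.09888,+0.89209,-0.44091)
r₃ = r₁×r₂ = (+0.08598,+0.44909,+0.88934); SVD([r₁ r₂ r₃]) → R = UVᵀ:
  R  [+0.99138 -0.09888 +0.08598]
  R  [+0.05003 +0.89209 +0.44909]
  R  [-0.12111 -0.44091 +0.88934]
t = (-0.10774, +0.10857, +0.96764) m
tr R = 2.772808; θ = arccos((tr R − 1)/2) = 0.481278 rad = 27.575°
axis k = ((R−Rᵀ)₃₂, (R−Rᵀ)₁₃, (R−Rᵀ)₂₁) / (2 sinθ) = (-0.961301, +0.223676, +0.160840)
rvec = θ·k = (-0.462653, +0.107651, +0.077409)

rvec=(-0.4627, 0.1077, 0.0774) tvec=(-0.1077, 0.1086, 0.9676)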